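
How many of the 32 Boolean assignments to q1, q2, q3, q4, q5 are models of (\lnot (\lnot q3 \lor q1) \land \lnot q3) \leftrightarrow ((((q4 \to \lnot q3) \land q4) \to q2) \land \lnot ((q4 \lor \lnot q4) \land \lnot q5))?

Initial set: {T ((\lnot (\lnot q3 \lor q1) \land \lnot q3) \leftrightarrow ((((q4 \to \lnot q3) \land q4) \to q2) \land \lnot ((q4 \lor \lnot q4) \land \lnot q5)))}.
T ((\lnot (\lnot q3 \lor q1) \land \lnot q3) \leftrightarrow ((((q4 \to \lnot q3) \land q4) \to q2) \land \lnot ((q4 \lor \lnot q4) \land \lnot q5))): β-rule — branch into T (\lnot (\lnot q3 \lor q1) \land \lnot q3), T ((((q4 \to \lnot q3) \land q4) \to q2) \land \lnot ((q4 \lor \lnot q4) \land \lnot q5))  //  F (\lnot (\lnot q3 \lor q1) \land \lnot q3), F ((((q4 \to \lnot q3) \land q4) \to q2) \land \lnot ((q4 \lor \lnot q4) \land \lnot q5)).
  branch 1 (add T (\lnot (\lnot q3 \lor q1) \land \lnot q3), T ((((q4 \to \lnot q3) \land q4) \to q2) \land \lnot ((q4 \lor \lnot q4) \land \lnot q5))):
    T (\lnot (\lnot q3 \lor q1) \land \lnot q3): α-rule — add T \lnot (\lnot q3 \lor q1), T \lnot q3.
    T ((((q4 \to \lnot q3) \land q4) \to q2) \land \lnot ((q4 \lor \lnot q4) \land \lnot q5)): α-rule — add T (((q4 \to \lnot q3) \land q4) \to q2), T \lnot ((q4 \lor \lnot q4) \land \lnot q5).
    T \lnot (\lnot q3 \lor q1): α-rule — add F \lnot q3, F q1.
    × closes — contains both q3 and \lnot q3.
  branch 2 (add F (\lnot (\lnot q3 \lor q1) \land \lnot q3), F ((((q4 \to \lnot q3) \land q4) \to q2) \land \lnot ((q4 \lor \lnot q4) \land \lnot q5))):
    F (\lnot (\lnot q3 \lor q1) \land \lnot q3): β-rule — branch into F \lnot (\lnot q3 \lor q1)  //  F \lnot q3.
      branch 2.1 (add F \lnot (\lnot q3 \lor q1)):
        F ((((q4 \to \lnot q3) \land q4) \to q2) \land \lnot ((q4 \lor \lnot q4) \land \lnot q5)): β-rule — branch into F (((q4 \to \lnot q3) \land q4) \to q2)  //  F \lnot ((q4 \lor \lnot q4) \land \lnot q5).
          branch 2.1.1 (add F (((q4 \to \lnot q3) \land q4) \to q2)):
            F (((q4 \to \lnot q3) \land q4) \to q2): α-rule — add T ((q4 \to \lnot q3) \land q4), F q2.
            T ((q4 \to \lnot q3) \land q4): α-rule — add T (q4 \to \lnot q3), T q4.
            F \lnot (\lnot q3 \lor q1): β-rule — branch into T \lnot q3  //  T q1.
              branch 2.1.1.1 (add T \lnot q3):
                T (q4 \to \lnot q3): β-rule — branch into F q4  //  T \lnot q3.
                  branch 2.1.1.1.1 (add F q4):
                    × closes — contains both q4 and \lnot q4.
                  branch 2.1.1.1.2 (add T \lnot q3):
                    ○ open, literals {q2=F, q3=F, q4=T}.
              branch 2.1.1.2 (add T q1):
                T (q4 \to \lnot q3): β-rule — branch into F q4  //  T \lnot q3.
                  branch 2.1.1.2.1 (add F q4):
                    × closes — contains both q4 and \lnot q4.
                  branch 2.1.1.2.2 (add T \lnot q3):
                    ○ open, literals {q1=T, q2=F, q3=F, q4=T}.
          branch 2.1.2 (add F \lnot ((q4 \lor \lnot q4) \land \lnot q5)):
            F \lnot ((q4 \lor \lnot q4) \land \lnot q5): α-rule — add T (q4 \lor \lnot q4), T \lnot q5.
            F \lnot (\lnot q3 \lor q1): β-rule — branch into T \lnot q3  //  T q1.
              branch 2.1.2.1 (add T \lnot q3):
                T (q4 \lor \lnot q4): β-rule — branch into T q4  //  T \lnot q4.
                  branch 2.1.2.1.1 (add T q4):
                    ○ open, literals {q3=F, q4=T, q5=F}.
                  branch 2.1.2.1.2 (add T \lnot q4):
                    ○ open, literals {q3=F, q4=F, q5=F}.
              branch 2.1.2.2 (add T q1):
                T (q4 \lor \lnot q4): β-rule — branch into T q4  //  T \lnot q4.
                  branch 2.1.2.2.1 (add T q4):
                    ○ open, literals {q1=T, q4=T, q5=F}.
                  branch 2.1.2.2.2 (add T \lnot q4):
                    ○ open, literals {q1=T, q4=F, q5=F}.
      branch 2.2 (add F \lnot q3):
        F ((((q4 \to \lnot q3) \land q4) \to q2) \land \lnot ((q4 \lor \lnot q4) \land \lnot q5)): β-rule — branch into F (((q4 \to \lnot q3) \land q4) \to q2)  //  F \lnot ((q4 \lor \lnot q4) \land \lnot q5).
          branch 2.2.1 (add F (((q4 \to \lnot q3) \land q4) \to q2)):
            F (((q4 \to \lnot q3) \land q4) \to q2): α-rule — add T ((q4 \to \lnot q3) \land q4), F q2.
            T ((q4 \to \lnot q3) \land q4): α-rule — add T (q4 \to \lnot q3), T q4.
            T (q4 \to \lnot q3): β-rule — branch into F q4  //  T \lnot q3.
              branch 2.2.1.1 (add F q4):
                × closes — contains both q4 and \lnot q4.
              branch 2.2.1.2 (add T \lnot q3):
                × closes — contains both q3 and \lnot q3.
          branch 2.2.2 (add F \lnot ((q4 \lor \lnot q4) \land \lnot q5)):
            F \lnot ((q4 \lor \lnot q4) \land \lnot q5): α-rule — add T (q4 \lor \lnot q4), T \lnot q5.
            T (q4 \lor \lnot q4): β-rule — branch into T q4  //  T \lnot q4.
              branch 2.2.2.1 (add T q4):
                ○ open, literals {q3=T, q4=T, q5=F}.
              branch 2.2.2.2 (add T \lnot q4):
                ○ open, literals {q3=T, q4=F, q5=F}.
5 branches closed, 8 open.
Each open branch fixes some atoms; the unmentioned ones are free. Counting distinct full assignments: branch {q2=F, q3=F, q4=T} (q1, q5) contributes 4 new; branch {q1=T, q2=F, q3=F, q4=T} (q5) contributes 0 new; branch {q3=F, q4=T, q5=F} (q1, q2) contributes 2 new; branch {q3=F, q4=F, q5=F} (q1, q2) contributes 4 new; branch {q1=T, q4=T, q5=F} (q2, q3) contributes 2 new; branch {q1=T, q4=F, q5=F} (q2, q3) contributes 2 new; branch {q3=T, q4=T, q5=F} (q1, q2) contributes 2 new; branch {q3=T, q4=F, q5=F} (q1, q2) contributes 2 new. Total: 18.

18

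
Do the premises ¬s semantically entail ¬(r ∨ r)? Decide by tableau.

No

Initial set: {¬s; ¬¬(r ∨ r)}.
¬¬(r ∨ r): β-rule — branch into r  //  r.
  branch 1 (add r):
    ○ open, literals {r=1, s=0}.
  branch 2 (add r):
    ○ open, literals {r=1, s=0}.
0 branches closed, 2 open.
An open branch gives a countermodel: r=1, s=0 (unmentioned atoms arbitrary); the premises hold there but the conclusion fails.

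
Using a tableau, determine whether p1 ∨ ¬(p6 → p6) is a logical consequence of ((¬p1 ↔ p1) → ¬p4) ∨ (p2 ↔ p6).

Initial set: {(((¬p1 ↔ p1) → ¬p4) ∨ (p2 ↔ p6)); ¬(p1 ∨ ¬(p6 → p6))}.
¬(p1 ∨ ¬(p6 → p6)): α-rule — add ¬p1, ¬¬(p6 → p6).
(((¬p1 ↔ p1) → ¬p4) ∨ (p2 ↔ p6)): β-rule — branch into ((¬p1 ↔ p1) → ¬p4)  //  (p2 ↔ p6).
  branch 1 (add ((¬p1 ↔ p1) → ¬p4)):
    ¬¬(p6 → p6): β-rule — branch into ¬p6  //  p6.
      branch 1.1 (add ¬p6):
        ((¬p1 ↔ p1) → ¬p4): β-rule — branch into ¬(¬p1 ↔ p1)  //  ¬p4.
          branch 1.1.1 (add ¬(¬p1 ↔ p1)):
            ¬(¬p1 ↔ p1): β-rule — branch into ¬p1, ¬p1  //  ¬¬p1, p1.
              branch 1.1.1.1 (add ¬p1, ¬p1):
                ○ open, literals {p1=false, p6=false}.
              branch 1.1.1.2 (add ¬¬p1, p1):
                × closes — contains both p1 and ¬p1.
          branch 1.1.2 (add ¬p4):
            ○ open, literals {p1=false, p4=false, p6=false}.
      branch 1.2 (add p6):
        ((¬p1 ↔ p1) → ¬p4): β-rule — branch into ¬(¬p1 ↔ p1)  //  ¬p4.
          branch 1.2.1 (add ¬(¬p1 ↔ p1)):
            ¬(¬p1 ↔ p1): β-rule — branch into ¬p1, ¬p1  //  ¬¬p1, p1.
              branch 1.2.1.1 (add ¬p1, ¬p1):
                ○ open, literals {p1=false, p6=true}.
              branch 1.2.1.2 (add ¬¬p1, p1):
                × closes — contains both p1 and ¬p1.
          branch 1.2.2 (add ¬p4):
            ○ open, literals {p1=false, p4=false, p6=true}.
  branch 2 (add (p2 ↔ p6)):
    ¬¬(p6 → p6): β-rule — branch into ¬p6  //  p6.
      branch 2.1 (add ¬p6):
        (p2 ↔ p6): β-rule — branch into p2, p6  //  ¬p2, ¬p6.
          branch 2.1.1 (add p2, p6):
            × closes — contains both p6 and ¬p6.
          branch 2.1.2 (add ¬p2, ¬p6):
            ○ open, literals {p1=false, p2=false, p6=false}.
      branch 2.2 (add p6):
        (p2 ↔ p6): β-rule — branch into p2, p6  //  ¬p2, ¬p6.
          branch 2.2.1 (add p2, p6):
            ○ open, literals {p1=false, p2=true, p6=true}.
          branch 2.2.2 (add ¬p2, ¬p6):
            × closes — contains both p6 and ¬p6.
4 branches closed, 6 open.
An open branch gives a countermodel: p1=false, p6=false (unmentioned atoms arbitrary); the premises hold there but the conclusion fails.

No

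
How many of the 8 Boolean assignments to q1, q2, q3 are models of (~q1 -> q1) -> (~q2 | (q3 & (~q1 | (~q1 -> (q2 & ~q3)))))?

Initial set: {((~q1 -> q1) -> (~q2 | (q3 & (~q1 | (~q1 -> (q2 & ~q3))))))}.
((~q1 -> q1) -> (~q2 | (q3 & (~q1 | (~q1 -> (q2 & ~q3)))))): β-rule — branch into ~(~q1 -> q1)  //  (~q2 | (q3 & (~q1 | (~q1 -> (q2 & ~q3))))).
  branch 1 (add ~(~q1 -> q1)):
    ~(~q1 -> q1): α-rule — add ~q1, ~q1.
    ○ open, literals {q1=false}.
  branch 2 (add (~q2 | (q3 & (~q1 | (~q1 -> (q2 & ~q3)))))):
    (~q2 | (q3 & (~q1 | (~q1 -> (q2 & ~q3))))): β-rule — branch into ~q2  //  (q3 & (~q1 | (~q1 -> (q2 & ~q3)))).
      branch 2.1 (add ~q2):
        ○ open, literals {q2=false}.
      branch 2.2 (add (q3 & (~q1 | (~q1 -> (q2 & ~q3))))):
        (q3 & (~q1 | (~q1 -> (q2 & ~q3)))): α-rule — add q3, (~q1 | (~q1 -> (q2 & ~q3))).
        (~q1 | (~q1 -> (q2 & ~q3))): β-rule — branch into ~q1  //  (~q1 -> (q2 & ~q3)).
          branch 2.2.1 (add ~q1):
            ○ open, literals {q1=false, q3=true}.
          branch 2.2.2 (add (~q1 -> (q2 & ~q3))):
            (~q1 -> (q2 & ~q3)): β-rule — branch into ~~q1  //  (q2 & ~q3).
              branch 2.2.2.1 (add ~~q1):
                ○ open, literals {q1=true, q3=true}.
              branch 2.2.2.2 (add (q2 & ~q3)):
                (q2 & ~q3): α-rule — add q2, ~q3.
                × closes — contains both q3 and ~q3.
1 branch closed, 4 open.
Each open branch fixes some atoms; the unmentioned ones are free. Counting distinct full assignments: branch {q1=false} (q2, q3) contributes 4 new; branch {q2=false} (q1, q3) contributes 2 new; branch {q1=false, q3=true} (q2) contributes 0 new; branch {q1=true, q3=true} (q2) contributes 1 new. Total: 7.

7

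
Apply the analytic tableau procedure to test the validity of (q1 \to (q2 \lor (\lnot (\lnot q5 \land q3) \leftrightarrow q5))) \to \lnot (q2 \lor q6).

Assume the negation and expand:
Initial set: {\lnot ((q1 \to (q2 \lor (\lnot (\lnot q5 \land q3) \leftrightarrow q5))) \to \lnot (q2 \lor q6))}.
\lnot ((q1 \to (q2 \lor (\lnot (\lnot q5 \land q3) \leftrightarrow q5))) \to \lnot (q2 \lor q6)): α-rule — add (q1 \to (q2 \lor (\lnot (\lnot q5 \land q3) \leftrightarrow q5))), \lnot \lnot (q2 \lor q6).
(q1 \to (q2 \lor (\lnot (\lnot q5 \land q3) \leftrightarrow q5))): β-rule — branch into \lnot q1  //  (q2 \lor (\lnot (\lnot q5 \land q3) \leftrightarrow q5)).
  branch 1 (add \lnot q1):
    \lnot \lnot (q2 \lor q6): β-rule — branch into q2  //  q6.
      branch 1.1 (add q2):
        ○ open, literals {q1=false, q2=true}.
      branch 1.2 (add q6):
        ○ open, literals {q1=false, q6=true}.
  branch 2 (add (q2 \lor (\lnot (\lnot q5 \land q3) \leftrightarrow q5))):
    \lnot \lnot (q2 \lor q6): β-rule — branch into q2  //  q6.
      branch 2.1 (add q2):
        (q2 \lor (\lnot (\lnot q5 \land q3) \leftrightarrow q5)): β-rule — branch into q2  //  (\lnot (\lnot q5 \land q3) \leftrightarrow q5).
          branch 2.1.1 (add q2):
            ○ open, literals {q2=true}.
          branch 2.1.2 (add (\lnot (\lnot q5 \land q3) \leftrightarrow q5)):
            (\lnot (\lnot q5 \land q3) \leftrightarrow q5): β-rule — branch into \lnot (\lnot q5 \land q3), q5  //  \lnot \lnot (\lnot q5 \land q3), \lnot q5.
              branch 2.1.2.1 (add \lnot (\lnot q5 \land q3), q5):
                \lnot (\lnot q5 \land q3): β-rule — branch into \lnot \lnot q5  //  \lnot q3.
                  branch 2.1.2.1.1 (add \lnot \lnot q5):
                    ○ open, literals {q2=true, q5=true}.
                  branch 2.1.2.1.2 (add \lnot q3):
                    ○ open, literals {q2=true, q3=false, q5=true}.
              branch 2.1.2.2 (add \lnot \lnot (\lnot q5 \land q3), \lnot q5):
                \lnot \lnot (\lnot q5 \land q3): α-rule — add \lnot q5, q3.
                ○ open, literals {q2=true, q3=true, q5=false}.
      branch 2.2 (add q6):
        (q2 \lor (\lnot (\lnot q5 \land q3) \leftrightarrow q5)): β-rule — branch into q2  //  (\lnot (\lnot q5 \land q3) \leftrightarrow q5).
          branch 2.2.1 (add q2):
            ○ open, literals {q2=true, q6=true}.
          branch 2.2.2 (add (\lnot (\lnot q5 \land q3) \leftrightarrow q5)):
            (\lnot (\lnot q5 \land q3) \leftrightarrow q5): β-rule — branch into \lnot (\lnot q5 \land q3), q5  //  \lnot \lnot (\lnot q5 \land q3), \lnot q5.
              branch 2.2.2.1 (add \lnot (\lnot q5 \land q3), q5):
                \lnot (\lnot q5 \land q3): β-rule — branch into \lnot \lnot q5  //  \lnot q3.
                  branch 2.2.2.1.1 (add \lnot \lnot q5):
                    ○ open, literals {q5=true, q6=true}.
                  branch 2.2.2.1.2 (add \lnot q3):
                    ○ open, literals {q3=false, q5=true, q6=true}.
              branch 2.2.2.2 (add \lnot \lnot (\lnot q5 \land q3), \lnot q5):
                \lnot \lnot (\lnot q5 \land q3): α-rule — add \lnot q5, q3.
                ○ open, literals {q3=true, q5=false, q6=true}.
0 branches closed, 10 open.
An open branch gives a countermodel: q1=false, q2=true (unmentioned atoms arbitrary); under it the original formula is false.

Not valid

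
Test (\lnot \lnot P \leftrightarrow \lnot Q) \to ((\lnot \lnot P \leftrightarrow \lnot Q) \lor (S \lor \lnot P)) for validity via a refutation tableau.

Assume the negation and expand:
Initial set: {\lnot ((\lnot \lnot P \leftrightarrow \lnot Q) \to ((\lnot \lnot P \leftrightarrow \lnot Q) \lor (S \lor \lnot P)))}.
\lnot ((\lnot \lnot P \leftrightarrow \lnot Q) \to ((\lnot \lnot P \leftrightarrow \lnot Q) \lor (S \lor \lnot P))): α-rule — add (\lnot \lnot P \leftrightarrow \lnot Q), \lnot ((\lnot \lnot P \leftrightarrow \lnot Q) \lor (S \lor \lnot P)).
\lnot ((\lnot \lnot P \leftrightarrow \lnot Q) \lor (S \lor \lnot P)): α-rule — add \lnot (\lnot \lnot P \leftrightarrow \lnot Q), \lnot (S \lor \lnot P).
\lnot (S \lor \lnot P): α-rule — add \lnot S, \lnot \lnot P.
(\lnot \lnot P \leftrightarrow \lnot Q): β-rule — branch into \lnot \lnot P, \lnot Q  //  \lnot \lnot \lnot P, \lnot \lnot Q.
  branch 1 (add \lnot \lnot P, \lnot Q):
    \lnot \lnot P: drop double negation, giving P.
    \lnot (\lnot \lnot P \leftrightarrow \lnot Q): β-rule — branch into \lnot \lnot P, \lnot \lnot Q  //  \lnot \lnot \lnot P, \lnot Q.
      branch 1.1 (add \lnot \lnot P, \lnot \lnot Q):
        × closes — contains both Q and \lnot Q.
      branch 1.2 (add \lnot \lnot \lnot P, \lnot Q):
        \lnot \lnot \lnot P: drop double negation, giving \lnot P.
        × closes — contains both P and \lnot P.
  branch 2 (add \lnot \lnot \lnot P, \lnot \lnot Q):
    \lnot \lnot \lnot P: drop double negation, giving \lnot P.
    × closes — contains both P and \lnot P.
All 3 branches close.
Every branch closed, so the negation is unsatisfiable and the formula is valid.

Valid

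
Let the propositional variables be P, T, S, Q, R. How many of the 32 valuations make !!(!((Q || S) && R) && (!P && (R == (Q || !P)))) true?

2

Initial set: {!!(!((Q || S) && R) && (!P && (R == (Q || !P))))}.
!!(!((Q || S) && R) && (!P && (R == (Q || !P)))): drop double negation, giving (!((Q || S) && R) && (!P && (R == (Q || !P)))).
(!((Q || S) && R) && (!P && (R == (Q || !P)))): α-rule — add !((Q || S) && R), (!P && (R == (Q || !P))).
(!P && (R == (Q || !P))): α-rule — add !P, (R == (Q || !P)).
!((Q || S) && R): β-rule — branch into !(Q || S)  //  !R.
  branch 1 (add !(Q || S)):
    !(Q || S): α-rule — add !Q, !S.
    (R == (Q || !P)): β-rule — branch into R, (Q || !P)  //  !R, !(Q || !P).
      branch 1.1 (add R, (Q || !P)):
        (Q || !P): β-rule — branch into Q  //  !P.
          branch 1.1.1 (add Q):
            × closes — contains both Q and !Q.
          branch 1.1.2 (add !P):
            ○ open, literals {P=F, Q=F, R=T, S=F}.
      branch 1.2 (add !R, !(Q || !P)):
        !(Q || !P): α-rule — add !Q, !!P.
        × closes — contains both P and !P.
  branch 2 (add !R):
    (R == (Q || !P)): β-rule — branch into R, (Q || !P)  //  !R, !(Q || !P).
      branch 2.1 (add R, (Q || !P)):
        × closes — contains both R and !R.
      branch 2.2 (add !R, !(Q || !P)):
        !(Q || !P): α-rule — add !Q, !!P.
        × closes — contains both P and !P.
4 branches closed, 1 open.
Each open branch fixes some atoms; the unmentioned ones are free. Counting distinct full assignments: branch {P=F, Q=F, R=T, S=F} (T) contributes 2 new. Total: 2.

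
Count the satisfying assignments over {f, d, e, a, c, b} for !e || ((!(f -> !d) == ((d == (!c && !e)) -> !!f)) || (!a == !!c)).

Initial set: {(!e || ((!(f -> !d) == ((d == (!c && !e)) -> !!f)) || (!a == !!c)))}.
(!e || ((!(f -> !d) == ((d == (!c && !e)) -> !!f)) || (!a == !!c))): β-rule — branch into !e  //  ((!(f -> !d) == ((d == (!c && !e)) -> !!f)) || (!a == !!c)).
  branch 1 (add !e):
    ○ open, literals {e=0}.
  branch 2 (add ((!(f -> !d) == ((d == (!c && !e)) -> !!f)) || (!a == !!c))):
    ((!(f -> !d) == ((d == (!c && !e)) -> !!f)) || (!a == !!c)): β-rule — branch into (!(f -> !d) == ((d == (!c && !e)) -> !!f))  //  (!a == !!c).
      branch 2.1 (add (!(f -> !d) == ((d == (!c && !e)) -> !!f))):
        (!(f -> !d) == ((d == (!c && !e)) -> !!f)): β-rule — branch into !(f -> !d), ((d == (!c && !e)) -> !!f)  //  !!(f -> !d), !((d == (!c && !e)) -> !!f).
          branch 2.1.1 (add !(f -> !d), ((d == (!c && !e)) -> !!f)):
            !(f -> !d): α-rule — add f, !!d.
            ((d == (!c && !e)) -> !!f): β-rule — branch into !(d == (!c && !e))  //  !!f.
              branch 2.1.1.1 (add !(d == (!c && !e))):
                !(d == (!c && !e)): β-rule — branch into d, !(!c && !e)  //  !d, (!c && !e).
                  branch 2.1.1.1.1 (add d, !(!c && !e)):
                    !(!c && !e): β-rule — branch into !!c  //  !!e.
                      branch 2.1.1.1.1.1 (add !!c):
                        ○ open, literals {c=1, d=1, f=1}.
                      branch 2.1.1.1.1.2 (add !!e):
                        ○ open, literals {d=1, e=1, f=1}.
                  branch 2.1.1.1.2 (add !d, (!c && !e)):
                    × closes — contains both d and !d.
              branch 2.1.1.2 (add !!f):
                !!f: drop double negation, giving f.
                ○ open, literals {d=1, f=1}.
          branch 2.1.2 (add !!(f -> !d), !((d == (!c && !e)) -> !!f)):
            !((d == (!c && !e)) -> !!f): α-rule — add (d == (!c && !e)), !!!f.
            !!!f: drop double negation, giving !f.
            !!(f -> !d): β-rule — branch into !f  //  !d.
              branch 2.1.2.1 (add !f):
                (d == (!c && !e)): β-rule — branch into d, (!c && !e)  //  !d, !(!c && !e).
                  branch 2.1.2.1.1 (add d, (!c && !e)):
                    (!c && !e): α-rule — add !c, !e.
                    ○ open, literals {c=0, d=1, e=0, f=0}.
                  branch 2.1.2.1.2 (add !d, !(!c && !e)):
                    !(!c && !e): β-rule — branch into !!c  //  !!e.
                      branch 2.1.2.1.2.1 (add !!c):
                        ○ open, literals {c=1, d=0, f=0}.
                      branch 2.1.2.1.2.2 (add !!e):
                        ○ open, literals {d=0, e=1, f=0}.
              branch 2.1.2.2 (add !d):
                (d == (!c && !e)): β-rule — branch into d, (!c && !e)  //  !d, !(!c && !e).
                  branch 2.1.2.2.1 (add d, (!c && !e)):
                    × closes — contains both d and !d.
                  branch 2.1.2.2.2 (add !d, !(!c && !e)):
                    !(!c && !e): β-rule — branch into !!c  //  !!e.
                      branch 2.1.2.2.2.1 (add !!c):
                        ○ open, literals {c=1, d=0, f=0}.
                      branch 2.1.2.2.2.2 (add !!e):
                        ○ open, literals {d=0, e=1, f=0}.
      branch 2.2 (add (!a == !!c)):
        (!a == !!c): β-rule — branch into !a, !!c  //  !!a, !!!c.
          branch 2.2.1 (add !a, !!c):
            !!c: drop double negation, giving c.
            ○ open, literals {a=0, c=1}.
          branch 2.2.2 (add !!a, !!!c):
            !!!c: drop double negation, giving !c.
            ○ open, literals {a=1, c=0}.
2 branches closed, 11 open.
Each open branch fixes some atoms; the unmentioned ones are free. Counting distinct full assignments: branch {e=0} (f, d, a, c, b) contributes 32 new; branch {c=1, d=1, f=1} (e, a, b) contributes 4 new; branch {d=1, e=1, f=1} (a, c, b) contributes 4 new; branch {d=1, f=1} (e, a, c, b) contributes 0 new; branch {c=0, d=1, e=0, f=0} (a, b) contributes 0 new; branch {c=1, d=0, f=0} (e, a, b) contributes 4 new; branch {d=0, e=1, f=0} (a, c, b) contributes 4 new; branch {c=1, d=0, f=0} (e, a, b) contributes 0 new; branch {d=0, e=1, f=0} (a, c, b) contributes 0 new; branch {a=0, c=1} (f, d, e, b) contributes 4 new; branch {a=1, c=0} (f, d, e, b) contributes 4 new. Total: 56.

56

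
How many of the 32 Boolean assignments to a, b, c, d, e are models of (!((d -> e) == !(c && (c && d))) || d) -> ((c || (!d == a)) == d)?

Initial set: {((!((d -> e) == !(c && (c && d))) || d) -> ((c || (!d == a)) == d))}.
((!((d -> e) == !(c && (c && d))) || d) -> ((c || (!d == a)) == d)): β-rule — branch into !(!((d -> e) == !(c && (c && d))) || d)  //  ((c || (!d == a)) == d).
  branch 1 (add !(!((d -> e) == !(c && (c && d))) || d)):
    !(!((d -> e) == !(c && (c && d))) || d): α-rule — add !!((d -> e) == !(c && (c && d))), !d.
    !!((d -> e) == !(c && (c && d))): β-rule — branch into (d -> e), !(c && (c && d))  //  !(d -> e), !!(c && (c && d)).
      branch 1.1 (add (d -> e), !(c && (c && d))):
        (d -> e): β-rule — branch into !d  //  e.
          branch 1.1.1 (add !d):
            !(c && (c && d)): β-rule — branch into !c  //  !(c && d).
              branch 1.1.1.1 (add !c):
                ○ open, literals {c=F, d=F}.
              branch 1.1.1.2 (add !(c && d)):
                !(c && d): β-rule — branch into !c  //  !d.
                  branch 1.1.1.2.1 (add !c):
                    ○ open, literals {c=F, d=F}.
                  branch 1.1.1.2.2 (add !d):
                    ○ open, literals {d=F}.
          branch 1.1.2 (add e):
            !(c && (c && d)): β-rule — branch into !c  //  !(c && d).
              branch 1.1.2.1 (add !c):
                ○ open, literals {c=F, d=F, e=T}.
              branch 1.1.2.2 (add !(c && d)):
                !(c && d): β-rule — branch into !c  //  !d.
                  branch 1.1.2.2.1 (add !c):
                    ○ open, literals {c=F, d=F, e=T}.
                  branch 1.1.2.2.2 (add !d):
                    ○ open, literals {d=F, e=T}.
      branch 1.2 (add !(d -> e), !!(c && (c && d))):
        !(d -> e): α-rule — add d, !e.
        × closes — contains both d and !d.
  branch 2 (add ((c || (!d == a)) == d)):
    ((c || (!d == a)) == d): β-rule — branch into (c || (!d == a)), d  //  !(c || (!d == a)), !d.
      branch 2.1 (add (c || (!d == a)), d):
        (c || (!d == a)): β-rule — branch into c  //  (!d == a).
          branch 2.1.1 (add c):
            ○ open, literals {c=T, d=T}.
          branch 2.1.2 (add (!d == a)):
            (!d == a): β-rule — branch into !d, a  //  !!d, !a.
              branch 2.1.2.1 (add !d, a):
                × closes — contains both d and !d.
              branch 2.1.2.2 (add !!d, !a):
                ○ open, literals {a=F, d=T}.
      branch 2.2 (add !(c || (!d == a)), !d):
        !(c || (!d == a)): α-rule — add !c, !(!d == a).
        !(!d == a): β-rule — branch into !d, !a  //  !!d, a.
          branch 2.2.1 (add !d, !a):
            ○ open, literals {a=F, c=F, d=F}.
          branch 2.2.2 (add !!d, a):
            × closes — contains both d and !d.
3 branches closed, 9 open.
Each open branch fixes some atoms; the unmentioned ones are free. Counting distinct full assignments: branch {c=F, d=F} (a, b, e) contributes 8 new; branch {c=F, d=F} (a, b, e) contributes 0 new; branch {d=F} (a, b, c, e) contributes 8 new; branch {c=F, d=F, e=T} (a, b) contributes 0 new; branch {c=F, d=F, e=T} (a, b) contributes 0 new; branch {d=F, e=T} (a, b, c) contributes 0 new; branch {c=T, d=T} (a, b, e) contributes 8 new; branch {a=F, d=T} (b, c, e) contributes 4 new; branch {a=F, c=F, d=F} (b, e) contributes 0 new. Total: 28.

28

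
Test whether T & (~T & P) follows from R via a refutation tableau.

Initial set: {R; ~(T & (~T & P))}.
~(T & (~T & P)): β-rule — branch into ~T  //  ~(~T & P).
  branch 1 (add ~T):
    ○ open, literals {R=1, T=0}.
  branch 2 (add ~(~T & P)):
    ~(~T & P): β-rule — branch into ~~T  //  ~P.
      branch 2.1 (add ~~T):
        ○ open, literals {R=1, T=1}.
      branch 2.2 (add ~P):
        ○ open, literals {P=0, R=1}.
0 branches closed, 3 open.
An open branch gives a countermodel: R=1, T=0 (unmentioned atoms arbitrary); the premises hold there but the conclusion fails.

No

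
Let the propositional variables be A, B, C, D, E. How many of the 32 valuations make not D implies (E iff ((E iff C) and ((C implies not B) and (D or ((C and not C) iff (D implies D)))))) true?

24

Initial set: {(not D implies (E iff ((E iff C) and ((C implies not B) and (D or ((C and not C) iff (D implies D)))))))}.
(not D implies (E iff ((E iff C) and ((C implies not B) and (D or ((C and not C) iff (D implies D))))))): β-rule — branch into not not D  //  (E iff ((E iff C) and ((C implies not B) and (D or ((C and not C) iff (D implies D)))))).
  branch 1 (add not not D):
    ○ open, literals {D=true}.
  branch 2 (add (E iff ((E iff C) and ((C implies not B) and (D or ((C and not C) iff (D implies D))))))):
    (E iff ((E iff C) and ((C implies not B) and (D or ((C and not C) iff (D implies D)))))): β-rule — branch into E, ((E iff C) and ((C implies not B) and (D or ((C and not C) iff (D implies D)))))  //  not E, not ((E iff C) and ((C implies not B) and (D or ((C and not C) iff (D implies D))))).
      branch 2.1 (add E, ((E iff C) and ((C implies not B) and (D or ((C and not C) iff (D implies D)))))):
        ((E iff C) and ((C implies not B) and (D or ((C and not C) iff (D implies D))))): α-rule — add (E iff C), ((C implies not B) and (D or ((C and not C) iff (D implies D)))).
        ((C implies not B) and (D or ((C and not C) iff (D implies D)))): α-rule — add (C implies not B), (D or ((C and not C) iff (D implies D))).
        (E iff C): β-rule — branch into E, C  //  not E, not C.
          branch 2.1.1 (add E, C):
            (C implies not B): β-rule — branch into not C  //  not B.
              branch 2.1.1.1 (add not C):
                × closes — contains both C and not C.
              branch 2.1.1.2 (add not B):
                (D or ((C and not C) iff (D implies D))): β-rule — branch into D  //  ((C and not C) iff (D implies D)).
                  branch 2.1.1.2.1 (add D):
                    ○ open, literals {B=false, C=true, D=true, E=true}.
                  branch 2.1.1.2.2 (add ((C and not C) iff (D implies D))):
                    ((C and not C) iff (D implies D)): β-rule — branch into (C and not C), (D implies D)  //  not (C and not C), not (D implies D).
                      branch 2.1.1.2.2.1 (add (C and not C), (D implies D)):
                        (C and not C): α-rule — add C, not C.
                        × closes — contains both C and not C.
                      branch 2.1.1.2.2.2 (add not (C and not C), not (D implies D)):
                        not (D implies D): α-rule — add D, not D.
                        × closes — contains both D and not D.
          branch 2.1.2 (add not E, not C):
            × closes — contains both E and not E.
      branch 2.2 (add not E, not ((E iff C) and ((C implies not B) and (D or ((C and not C) iff (D implies D)))))):
        not ((E iff C) and ((C implies not B) and (D or ((C and not C) iff (D implies D))))): β-rule — branch into not (E iff C)  //  not ((C implies not B) and (D or ((C and not C) iff (D implies D)))).
          branch 2.2.1 (add not (E iff C)):
            not (E iff C): β-rule — branch into E, not C  //  not E, C.
              branch 2.2.1.1 (add E, not C):
                × closes — contains both E and not E.
              branch 2.2.1.2 (add not E, C):
                ○ open, literals {C=true, E=false}.
          branch 2.2.2 (add not ((C implies not B) and (D or ((C and not C) iff (D implies D))))):
            not ((C implies not B) and (D or ((C and not C) iff (D implies D)))): β-rule — branch into not (C implies not B)  //  not (D or ((C and not C) iff (D implies D))).
              branch 2.2.2.1 (add not (C implies not B)):
                not (C implies not B): α-rule — add C, not not B.
                ○ open, literals {B=true, C=true, E=false}.
              branch 2.2.2.2 (add not (D or ((C and not C) iff (D implies D)))):
                not (D or ((C and not C) iff (D implies D))): α-rule — add not D, not ((C and not C) iff (D implies D)).
                not ((C and not C) iff (D implies D)): β-rule — branch into (C and not C), not (D implies D)  //  not (C and not C), (D implies D).
                  branch 2.2.2.2.1 (add (C and not C), not (D implies D)):
                    (C and not C): α-rule — add C, not C.
                    × closes — contains both C and not C.
                  branch 2.2.2.2.2 (add not (C and not C), (D implies D)):
                    not (C and not C): β-rule — branch into not C  //  not not C.
                      branch 2.2.2.2.2.1 (add not C):
                        (D implies D): β-rule — branch into not D  //  D.
                          branch 2.2.2.2.2.1.1 (add not D):
                            ○ open, literals {C=false, D=false, E=false}.
                          branch 2.2.2.2.2.1.2 (add D):
                            × closes — contains both D and not D.
                      branch 2.2.2.2.2.2 (add not not C):
                        (D implies D): β-rule — branch into not D  //  D.
                          branch 2.2.2.2.2.2.1 (add not D):
                            ○ open, literals {C=true, D=false, E=false}.
                          branch 2.2.2.2.2.2.2 (add D):
                            × closes — contains both D and not D.
8 branches closed, 6 open.
Each open branch fixes some atoms; the unmentioned ones are free. Counting distinct full assignments: branch {D=true} (A, B, C, E) contributes 16 new; branch {B=false, C=true, D=true, E=true} (A) contributes 0 new; branch {C=true, E=false} (A, B, D) contributes 4 new; branch {B=true, C=true, E=false} (A, D) contributes 0 new; branch {C=false, D=false, E=false} (A, B) contributes 4 new; branch {C=true, D=false, E=false} (A, B) contributes 0 new. Total: 24.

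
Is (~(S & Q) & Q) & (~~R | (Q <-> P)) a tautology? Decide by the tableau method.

Not valid

Assume the negation and expand:
Initial set: {~((~(S & Q) & Q) & (~~R | (Q <-> P)))}.
~((~(S & Q) & Q) & (~~R | (Q <-> P))): β-rule — branch into ~(~(S & Q) & Q)  //  ~(~~R | (Q <-> P)).
  branch 1 (add ~(~(S & Q) & Q)):
    ~(~(S & Q) & Q): β-rule — branch into ~~(S & Q)  //  ~Q.
      branch 1.1 (add ~~(S & Q)):
        ~~(S & Q): α-rule — add S, Q.
        ○ open, literals {Q=1, S=1}.
      branch 1.2 (add ~Q):
        ○ open, literals {Q=0}.
  branch 2 (add ~(~~R | (Q <-> P))):
    ~(~~R | (Q <-> P)): α-rule — add ~~~R, ~(Q <-> P).
    ~~~R: drop double negation, giving ~R.
    ~(Q <-> P): β-rule — branch into Q, ~P  //  ~Q, P.
      branch 2.1 (add Q, ~P):
        ○ open, literals {P=0, Q=1, R=0}.
      branch 2.2 (add ~Q, P):
        ○ open, literals {P=1, Q=0, R=0}.
0 branches closed, 4 open.
An open branch gives a countermodel: Q=1, S=1 (unmentioned atoms arbitrary); under it the original formula is false.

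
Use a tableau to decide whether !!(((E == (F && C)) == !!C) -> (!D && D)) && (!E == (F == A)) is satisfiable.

Satisfiable

Initial set: {(!!(((E == (F && C)) == !!C) -> (!D && D)) && (!E == (F == A)))}.
(!!(((E == (F && C)) == !!C) -> (!D && D)) && (!E == (F == A))): α-rule — add !!(((E == (F && C)) == !!C) -> (!D && D)), (!E == (F == A)).
!!(((E == (F && C)) == !!C) -> (!D && D)): drop double negation, giving (((E == (F && C)) == !!C) -> (!D && D)).
(!E == (F == A)): β-rule — branch into !E, (F == A)  //  !!E, !(F == A).
  branch 1 (add !E, (F == A)):
    (((E == (F && C)) == !!C) -> (!D && D)): β-rule — branch into !((E == (F && C)) == !!C)  //  (!D && D).
      branch 1.1 (add !((E == (F && C)) == !!C)):
        (F == A): β-rule — branch into F, A  //  !F, !A.
          branch 1.1.1 (add F, A):
            !((E == (F && C)) == !!C): β-rule — branch into (E == (F && C)), !!!C  //  !(E == (F && C)), !!C.
              branch 1.1.1.1 (add (E == (F && C)), !!!C):
                !!!C: drop double negation, giving !C.
                (E == (F && C)): β-rule — branch into E, (F && C)  //  !E, !(F && C).
                  branch 1.1.1.1.1 (add E, (F && C)):
                    × closes — contains both E and !E.
                  branch 1.1.1.1.2 (add !E, !(F && C)):
                    !(F && C): β-rule — branch into !F  //  !C.
                      branch 1.1.1.1.2.1 (add !F):
                        × closes — contains both F and !F.
                      branch 1.1.1.1.2.2 (add !C):
                        ○ open, literals {A=T, C=F, E=F, F=T}.
              branch 1.1.1.2 (add !(E == (F && C)), !!C):
                !!C: drop double negation, giving C.
                !(E == (F && C)): β-rule — branch into E, !(F && C)  //  !E, (F && C).
                  branch 1.1.1.2.1 (add E, !(F && C)):
                    × closes — contains both E and !E.
                  branch 1.1.1.2.2 (add !E, (F && C)):
                    (F && C): α-rule — add F, C.
                    ○ open, literals {A=T, C=T, E=F, F=T}.
          branch 1.1.2 (add !F, !A):
            !((E == (F && C)) == !!C): β-rule — branch into (E == (F && C)), !!!C  //  !(E == (F && C)), !!C.
              branch 1.1.2.1 (add (E == (F && C)), !!!C):
                !!!C: drop double negation, giving !C.
                (E == (F && C)): β-rule — branch into E, (F && C)  //  !E, !(F && C).
                  branch 1.1.2.1.1 (add E, (F && C)):
                    × closes — contains both E and !E.
                  branch 1.1.2.1.2 (add !E, !(F && C)):
                    !(F && C): β-rule — branch into !F  //  !C.
                      branch 1.1.2.1.2.1 (add !F):
                        ○ open, literals {A=F, C=F, E=F, F=F}.
                      branch 1.1.2.1.2.2 (add !C):
                        ○ open, literals {A=F, C=F, E=F, F=F}.
              branch 1.1.2.2 (add !(E == (F && C)), !!C):
                !!C: drop double negation, giving C.
                !(E == (F && C)): β-rule — branch into E, !(F && C)  //  !E, (F && C).
                  branch 1.1.2.2.1 (add E, !(F && C)):
                    × closes — contains both E and !E.
                  branch 1.1.2.2.2 (add !E, (F && C)):
                    (F && C): α-rule — add F, C.
                    × closes — contains both F and !F.
      branch 1.2 (add (!D && D)):
        (!D && D): α-rule — add !D, D.
        × closes — contains both D and !D.
  branch 2 (add !!E, !(F == A)):
    (((E == (F && C)) == !!C) -> (!D && D)): β-rule — branch into !((E == (F && C)) == !!C)  //  (!D && D).
      branch 2.1 (add !((E == (F && C)) == !!C)):
        !(F == A): β-rule — branch into F, !A  //  !F, A.
          branch 2.1.1 (add F, !A):
            !((E == (F && C)) == !!C): β-rule — branch into (E == (F && C)), !!!C  //  !(E == (F && C)), !!C.
              branch 2.1.1.1 (add (E == (F && C)), !!!C):
                !!!C: drop double negation, giving !C.
                (E == (F && C)): β-rule — branch into E, (F && C)  //  !E, !(F && C).
                  branch 2.1.1.1.1 (add E, (F && C)):
                    (F && C): α-rule — add F, C.
                    × closes — contains both C and !C.
                  branch 2.1.1.1.2 (add !E, !(F && C)):
                    × closes — contains both E and !E.
              branch 2.1.1.2 (add !(E == (F && C)), !!C):
                !!C: drop double negation, giving C.
                !(E == (F && C)): β-rule — branch into E, !(F && C)  //  !E, (F && C).
                  branch 2.1.1.2.1 (add E, !(F && C)):
                    !(F && C): β-rule — branch into !F  //  !C.
                      branch 2.1.1.2.1.1 (add !F):
                        × closes — contains both F and !F.
                      branch 2.1.1.2.1.2 (add !C):
                        × closes — contains both C and !C.
                  branch 2.1.1.2.2 (add !E, (F && C)):
                    × closes — contains both E and !E.
          branch 2.1.2 (add !F, A):
            !((E == (F && C)) == !!C): β-rule — branch into (E == (F && C)), !!!C  //  !(E == (F && C)), !!C.
              branch 2.1.2.1 (add (E == (F && C)), !!!C):
                !!!C: drop double negation, giving !C.
                (E == (F && C)): β-rule — branch into E, (F && C)  //  !E, !(F && C).
                  branch 2.1.2.1.1 (add E, (F && C)):
                    (F && C): α-rule — add F, C.
                    × closes — contains both F and !F.
                  branch 2.1.2.1.2 (add !E, !(F && C)):
                    × closes — contains both E and !E.
              branch 2.1.2.2 (add !(E == (F && C)), !!C):
                !!C: drop double negation, giving C.
                !(E == (F && C)): β-rule — branch into E, !(F && C)  //  !E, (F && C).
                  branch 2.1.2.2.1 (add E, !(F && C)):
                    !(F && C): β-rule — branch into !F  //  !C.
                      branch 2.1.2.2.1.1 (add !F):
                        ○ open, literals {A=T, C=T, E=T, F=F}.
                      branch 2.1.2.2.1.2 (add !C):
                        × closes — contains both C and !C.
                  branch 2.1.2.2.2 (add !E, (F && C)):
                    × closes — contains both E and !E.
      branch 2.2 (add (!D && D)):
        (!D && D): α-rule — add !D, D.
        × closes — contains both D and !D.
17 branches closed, 5 open.
An open branch gives a satisfying assignment: A=T, C=F, E=F, F=T.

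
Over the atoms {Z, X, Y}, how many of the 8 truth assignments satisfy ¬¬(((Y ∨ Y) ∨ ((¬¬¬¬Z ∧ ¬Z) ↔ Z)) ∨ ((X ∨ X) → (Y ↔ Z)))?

Initial set: {¬¬(((Y ∨ Y) ∨ ((¬¬¬¬Z ∧ ¬Z) ↔ Z)) ∨ ((X ∨ X) → (Y ↔ Z)))}.
¬¬(((Y ∨ Y) ∨ ((¬¬¬¬Z ∧ ¬Z) ↔ Z)) ∨ ((X ∨ X) → (Y ↔ Z))): drop double negation, giving (((Y ∨ Y) ∨ ((¬¬¬¬Z ∧ ¬Z) ↔ Z)) ∨ ((X ∨ X) → (Y ↔ Z))).
(((Y ∨ Y) ∨ ((¬¬¬¬Z ∧ ¬Z) ↔ Z)) ∨ ((X ∨ X) → (Y ↔ Z))): β-rule — branch into ((Y ∨ Y) ∨ ((¬¬¬¬Z ∧ ¬Z) ↔ Z))  //  ((X ∨ X) → (Y ↔ Z)).
  branch 1 (add ((Y ∨ Y) ∨ ((¬¬¬¬Z ∧ ¬Z) ↔ Z))):
    ((Y ∨ Y) ∨ ((¬¬¬¬Z ∧ ¬Z) ↔ Z)): β-rule — branch into (Y ∨ Y)  //  ((¬¬¬¬Z ∧ ¬Z) ↔ Z).
      branch 1.1 (add (Y ∨ Y)):
        (Y ∨ Y): β-rule — branch into Y  //  Y.
          branch 1.1.1 (add Y):
            ○ open, literals {Y=true}.
          branch 1.1.2 (add Y):
            ○ open, literals {Y=true}.
      branch 1.2 (add ((¬¬¬¬Z ∧ ¬Z) ↔ Z)):
        ((¬¬¬¬Z ∧ ¬Z) ↔ Z): β-rule — branch into (¬¬¬¬Z ∧ ¬Z), Z  //  ¬(¬¬¬¬Z ∧ ¬Z), ¬Z.
          branch 1.2.1 (add (¬¬¬¬Z ∧ ¬Z), Z):
            (¬¬¬¬Z ∧ ¬Z): α-rule — add ¬¬¬¬Z, ¬Z.
            × closes — contains both Z and ¬Z.
          branch 1.2.2 (add ¬(¬¬¬¬Z ∧ ¬Z), ¬Z):
            ¬(¬¬¬¬Z ∧ ¬Z): β-rule — branch into ¬¬¬¬¬Z  //  ¬¬Z.
              branch 1.2.2.1 (add ¬¬¬¬¬Z):
                ¬¬¬¬¬Z: drop double negation, giving ¬¬¬Z.
                ¬¬¬Z: drop double negation, giving ¬Z.
                ○ open, literals {Z=false}.
              branch 1.2.2.2 (add ¬¬Z):
                × closes — contains both Z and ¬Z.
  branch 2 (add ((X ∨ X) → (Y ↔ Z))):
    ((X ∨ X) → (Y ↔ Z)): β-rule — branch into ¬(X ∨ X)  //  (Y ↔ Z).
      branch 2.1 (add ¬(X ∨ X)):
        ¬(X ∨ X): α-rule — add ¬X, ¬X.
        ○ open, literals {X=false}.
      branch 2.2 (add (Y ↔ Z)):
        (Y ↔ Z): β-rule — branch into Y, Z  //  ¬Y, ¬Z.
          branch 2.2.1 (add Y, Z):
            ○ open, literals {Y=true, Z=true}.
          branch 2.2.2 (add ¬Y, ¬Z):
            ○ open, literals {Y=false, Z=false}.
2 branches closed, 6 open.
Each open branch fixes some atoms; the unmentioned ones are free. Counting distinct full assignments: branch {Y=true} (Z, X) contributes 4 new; branch {Y=true} (Z, X) contributes 0 new; branch {Z=false} (X, Y) contributes 2 new; branch {X=false} (Z, Y) contributes 1 new; branch {Y=true, Z=true} (X) contributes 0 new; branch {Y=false, Z=false} (X) contributes 0 new. Total: 7.

7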